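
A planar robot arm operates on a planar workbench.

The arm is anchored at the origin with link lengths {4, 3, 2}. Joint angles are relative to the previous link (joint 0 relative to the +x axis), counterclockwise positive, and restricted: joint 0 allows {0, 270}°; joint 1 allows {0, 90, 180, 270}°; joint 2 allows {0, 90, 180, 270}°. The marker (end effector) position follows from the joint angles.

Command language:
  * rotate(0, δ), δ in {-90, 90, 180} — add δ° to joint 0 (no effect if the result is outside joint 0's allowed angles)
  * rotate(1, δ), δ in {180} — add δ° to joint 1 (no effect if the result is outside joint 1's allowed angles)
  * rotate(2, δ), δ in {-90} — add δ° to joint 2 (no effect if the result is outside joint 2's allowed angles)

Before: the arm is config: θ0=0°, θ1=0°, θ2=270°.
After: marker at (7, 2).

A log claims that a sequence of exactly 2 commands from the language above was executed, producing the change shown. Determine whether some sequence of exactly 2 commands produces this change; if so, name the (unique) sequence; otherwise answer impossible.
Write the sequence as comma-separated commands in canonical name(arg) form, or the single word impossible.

initial: config: θ0=0°, θ1=0°, θ2=270°
t=1 rotate(2, -90) ⇒ config: θ0=0°, θ1=0°, θ2=180°
t=2 rotate(2, -90) ⇒ config: θ0=0°, θ1=0°, θ2=90°
all 25 alternatives checked — unique.

rotate(2, -90), rotate(2, -90)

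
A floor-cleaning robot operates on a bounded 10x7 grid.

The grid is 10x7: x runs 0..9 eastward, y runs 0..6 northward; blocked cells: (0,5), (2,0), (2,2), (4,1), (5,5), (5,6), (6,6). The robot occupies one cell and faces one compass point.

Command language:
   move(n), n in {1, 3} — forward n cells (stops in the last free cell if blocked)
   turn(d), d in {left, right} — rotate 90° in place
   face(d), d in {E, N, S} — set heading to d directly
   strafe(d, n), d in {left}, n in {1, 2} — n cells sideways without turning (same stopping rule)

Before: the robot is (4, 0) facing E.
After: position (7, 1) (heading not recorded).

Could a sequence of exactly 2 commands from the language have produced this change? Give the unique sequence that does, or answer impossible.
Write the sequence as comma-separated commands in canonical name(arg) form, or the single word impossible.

move(3), strafe(left, 1)

key: order matters: swapping move(3) and strafe(left, 1) lands elsewhere
start: (4, 0) facing E
step 1 (move(3)): (7, 0) facing E
step 2 (strafe(left, 1)): (7, 1) facing E
all 81 alternatives checked — unique.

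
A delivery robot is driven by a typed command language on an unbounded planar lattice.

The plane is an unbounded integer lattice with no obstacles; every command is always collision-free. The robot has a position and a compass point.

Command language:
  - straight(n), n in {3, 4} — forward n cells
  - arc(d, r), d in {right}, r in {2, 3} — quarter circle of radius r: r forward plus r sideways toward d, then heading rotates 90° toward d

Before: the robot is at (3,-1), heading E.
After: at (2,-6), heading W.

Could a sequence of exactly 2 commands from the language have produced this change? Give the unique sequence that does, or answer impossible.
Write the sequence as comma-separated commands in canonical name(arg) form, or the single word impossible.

arc(right, 2), arc(right, 3)

key: running arc(right, 3) before arc(right, 2) would end elsewhere — order is forced
start: at (3,-1), heading E
[1] after arc(right, 2): at (5,-3), heading S
[2] after arc(right, 3): at (2,-6), heading W
uniquely the one of 16 2-step routes that fits.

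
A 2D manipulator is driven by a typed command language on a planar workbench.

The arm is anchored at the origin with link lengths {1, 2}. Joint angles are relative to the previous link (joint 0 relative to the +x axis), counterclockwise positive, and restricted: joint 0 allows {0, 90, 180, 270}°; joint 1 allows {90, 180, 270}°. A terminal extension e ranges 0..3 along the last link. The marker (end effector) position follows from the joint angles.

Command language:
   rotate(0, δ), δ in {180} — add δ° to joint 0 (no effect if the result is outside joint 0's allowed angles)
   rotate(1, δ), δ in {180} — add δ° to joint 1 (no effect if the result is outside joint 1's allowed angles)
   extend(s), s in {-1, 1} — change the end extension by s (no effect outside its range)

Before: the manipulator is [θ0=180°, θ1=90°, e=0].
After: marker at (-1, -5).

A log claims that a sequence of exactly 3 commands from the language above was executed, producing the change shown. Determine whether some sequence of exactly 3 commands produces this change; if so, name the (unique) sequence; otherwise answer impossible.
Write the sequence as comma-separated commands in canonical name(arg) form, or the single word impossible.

extend(1), extend(1), extend(1)

from: [θ0=180°, θ1=90°, e=0]
step 1 (extend(1)): [θ0=180°, θ1=90°, e=1]
step 2 (extend(1)): [θ0=180°, θ1=90°, e=2]
step 3 (extend(1)): [θ0=180°, θ1=90°, e=3]
uniquely the one of 64 3-step routes that fits.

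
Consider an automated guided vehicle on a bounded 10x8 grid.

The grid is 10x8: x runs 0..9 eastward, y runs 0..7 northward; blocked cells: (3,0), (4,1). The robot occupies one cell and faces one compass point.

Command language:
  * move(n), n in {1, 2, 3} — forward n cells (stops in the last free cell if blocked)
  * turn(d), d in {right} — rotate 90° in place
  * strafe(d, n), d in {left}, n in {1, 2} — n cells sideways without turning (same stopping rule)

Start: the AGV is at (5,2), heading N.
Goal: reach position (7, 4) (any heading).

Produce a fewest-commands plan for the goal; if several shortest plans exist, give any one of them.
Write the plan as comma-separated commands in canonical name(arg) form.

turn(right), strafe(left, 2), move(2)

from: at (5,2), heading N
1. turn(right) → at (5,2), heading E
2. strafe(left, 2) → at (5,4), heading E
3. move(2) → at (7,4), heading E
nothing shorter than 3 reaches the goal.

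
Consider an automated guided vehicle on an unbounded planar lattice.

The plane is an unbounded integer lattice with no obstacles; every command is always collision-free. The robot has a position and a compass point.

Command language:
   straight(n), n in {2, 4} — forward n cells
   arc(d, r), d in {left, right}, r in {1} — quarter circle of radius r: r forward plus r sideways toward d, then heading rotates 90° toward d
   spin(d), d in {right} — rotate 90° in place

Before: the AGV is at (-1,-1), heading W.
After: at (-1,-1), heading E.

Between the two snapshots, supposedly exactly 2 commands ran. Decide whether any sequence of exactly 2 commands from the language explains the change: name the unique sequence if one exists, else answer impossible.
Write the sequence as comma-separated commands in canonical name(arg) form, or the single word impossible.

spin(right), spin(right)

key: (-1,-1) unmoved — no command in the sequence translates
t0: at (-1,-1), heading W
[1] after spin(right): at (-1,-1), heading N
[2] after spin(right): at (-1,-1), heading E
all 25 alternatives checked — unique.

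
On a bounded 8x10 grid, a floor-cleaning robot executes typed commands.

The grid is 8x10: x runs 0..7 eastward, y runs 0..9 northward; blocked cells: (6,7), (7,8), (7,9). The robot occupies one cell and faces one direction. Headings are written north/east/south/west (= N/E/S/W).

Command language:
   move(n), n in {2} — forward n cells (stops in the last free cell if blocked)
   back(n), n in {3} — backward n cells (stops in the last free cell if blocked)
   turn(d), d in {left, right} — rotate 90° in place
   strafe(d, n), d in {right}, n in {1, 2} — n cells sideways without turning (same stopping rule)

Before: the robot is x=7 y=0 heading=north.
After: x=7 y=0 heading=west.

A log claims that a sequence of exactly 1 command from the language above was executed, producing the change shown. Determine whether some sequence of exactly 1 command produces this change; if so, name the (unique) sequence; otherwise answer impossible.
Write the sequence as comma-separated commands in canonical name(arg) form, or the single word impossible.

key: (7,0) unchanged — the single command moves nothing
initial: x=7 y=0 heading=north
1. turn(left) → x=7 y=0 heading=west
all 6 alternatives checked — unique.

turn(left)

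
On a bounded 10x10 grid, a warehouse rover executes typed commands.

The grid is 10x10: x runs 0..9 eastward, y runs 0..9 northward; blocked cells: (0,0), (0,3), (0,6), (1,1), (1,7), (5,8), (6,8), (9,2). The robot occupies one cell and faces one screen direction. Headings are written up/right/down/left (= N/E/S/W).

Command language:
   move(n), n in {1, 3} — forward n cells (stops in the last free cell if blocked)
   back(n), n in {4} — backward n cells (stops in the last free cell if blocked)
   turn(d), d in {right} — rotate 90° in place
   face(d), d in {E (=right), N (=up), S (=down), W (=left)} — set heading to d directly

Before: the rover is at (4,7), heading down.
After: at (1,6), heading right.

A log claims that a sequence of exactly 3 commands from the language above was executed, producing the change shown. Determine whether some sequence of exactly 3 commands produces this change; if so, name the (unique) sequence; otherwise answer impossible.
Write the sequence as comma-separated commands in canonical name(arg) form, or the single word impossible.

move(1), face(E), back(4)

key: running back(4) before move(1) would end elsewhere — order is forced
start: at (4,7), heading down
step 1 (move(1)): at (4,6), heading down
step 2 (face(E)): at (4,6), heading right
step 3 (back(4)): at (1,6), heading right
no rival 3-sequence matches.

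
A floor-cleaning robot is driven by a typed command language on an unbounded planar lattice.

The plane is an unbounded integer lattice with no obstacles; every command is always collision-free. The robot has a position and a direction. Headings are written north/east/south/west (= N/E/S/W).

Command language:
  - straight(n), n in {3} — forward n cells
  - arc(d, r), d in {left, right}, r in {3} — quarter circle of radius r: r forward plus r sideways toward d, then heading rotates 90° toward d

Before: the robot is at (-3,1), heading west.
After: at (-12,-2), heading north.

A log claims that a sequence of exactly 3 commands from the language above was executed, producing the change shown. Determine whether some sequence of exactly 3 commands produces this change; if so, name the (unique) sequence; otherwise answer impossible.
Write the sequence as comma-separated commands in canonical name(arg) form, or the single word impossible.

arc(left, 3), arc(right, 3), arc(right, 3)

key: order matters: swapping arc(left, 3) and arc(right, 3) lands elsewhere
from: at (-3,1), heading west
t=1 arc(left, 3) ⇒ at (-6,-2), heading south
t=2 arc(right, 3) ⇒ at (-9,-5), heading west
t=3 arc(right, 3) ⇒ at (-12,-2), heading north
no other 3-command option fits: unique.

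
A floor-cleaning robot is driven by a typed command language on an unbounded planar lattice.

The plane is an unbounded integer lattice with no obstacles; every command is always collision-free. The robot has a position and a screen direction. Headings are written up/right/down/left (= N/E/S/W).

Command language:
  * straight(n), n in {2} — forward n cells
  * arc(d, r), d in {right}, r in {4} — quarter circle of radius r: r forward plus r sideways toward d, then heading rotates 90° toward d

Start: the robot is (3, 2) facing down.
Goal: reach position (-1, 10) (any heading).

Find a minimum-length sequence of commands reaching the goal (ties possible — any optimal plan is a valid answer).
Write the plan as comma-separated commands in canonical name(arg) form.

arc(right, 4), arc(right, 4), straight(2), straight(2), arc(right, 4)

start: (3, 2) facing down
1. arc(right, 4) → (-1, -2) facing left
2. arc(right, 4) → (-5, 2) facing up
3. straight(2) → (-5, 4) facing up
4. straight(2) → (-5, 6) facing up
5. arc(right, 4) → (-1, 10) facing right
minimal: 5 command(s), checked below 5.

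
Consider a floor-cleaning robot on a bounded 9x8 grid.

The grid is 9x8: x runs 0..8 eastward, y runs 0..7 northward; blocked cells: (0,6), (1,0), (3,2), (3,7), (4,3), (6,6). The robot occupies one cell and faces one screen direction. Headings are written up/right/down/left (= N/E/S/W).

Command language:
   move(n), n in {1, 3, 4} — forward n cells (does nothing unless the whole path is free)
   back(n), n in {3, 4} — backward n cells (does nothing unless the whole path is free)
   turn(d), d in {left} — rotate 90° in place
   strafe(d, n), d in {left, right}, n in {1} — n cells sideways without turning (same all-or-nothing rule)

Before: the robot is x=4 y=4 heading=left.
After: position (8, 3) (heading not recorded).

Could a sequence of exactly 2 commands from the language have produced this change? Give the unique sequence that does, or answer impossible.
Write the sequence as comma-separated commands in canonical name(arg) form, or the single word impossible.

key: running strafe(left, 1) before back(4) would end elsewhere — order is forced
initial: x=4 y=4 heading=left
step 1 (back(4)): x=8 y=4 heading=left
step 2 (strafe(left, 1)): x=8 y=3 heading=left
no rival 2-sequence matches.

back(4), strafe(left, 1)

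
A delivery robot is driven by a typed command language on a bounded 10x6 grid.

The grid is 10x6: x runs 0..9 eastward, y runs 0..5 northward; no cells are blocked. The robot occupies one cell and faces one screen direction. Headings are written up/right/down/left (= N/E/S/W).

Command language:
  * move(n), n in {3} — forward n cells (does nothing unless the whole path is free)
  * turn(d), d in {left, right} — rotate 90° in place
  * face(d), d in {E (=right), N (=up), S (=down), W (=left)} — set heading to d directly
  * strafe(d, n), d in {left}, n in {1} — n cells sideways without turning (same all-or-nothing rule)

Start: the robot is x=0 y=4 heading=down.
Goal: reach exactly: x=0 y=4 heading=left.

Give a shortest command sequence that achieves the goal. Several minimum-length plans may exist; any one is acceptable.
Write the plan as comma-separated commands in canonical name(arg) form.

from: x=0 y=4 heading=down
t=1 turn(right) ⇒ x=0 y=4 heading=left
shorter routes all fall short; 1 is best.

turn(right)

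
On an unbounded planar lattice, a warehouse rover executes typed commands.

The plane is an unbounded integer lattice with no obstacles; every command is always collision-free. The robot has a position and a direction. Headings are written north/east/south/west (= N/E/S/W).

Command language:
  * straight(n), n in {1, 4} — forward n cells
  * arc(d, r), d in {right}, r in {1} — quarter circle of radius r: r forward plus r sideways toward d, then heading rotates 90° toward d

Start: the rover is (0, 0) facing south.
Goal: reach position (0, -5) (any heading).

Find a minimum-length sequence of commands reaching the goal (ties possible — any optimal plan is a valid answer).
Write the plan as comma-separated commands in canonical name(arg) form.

start: (0, 0) facing south
t=1 straight(4) ⇒ (0, -4) facing south
t=2 straight(1) ⇒ (0, -5) facing south
minimal: 2 command(s), checked below 2.

straight(4), straight(1)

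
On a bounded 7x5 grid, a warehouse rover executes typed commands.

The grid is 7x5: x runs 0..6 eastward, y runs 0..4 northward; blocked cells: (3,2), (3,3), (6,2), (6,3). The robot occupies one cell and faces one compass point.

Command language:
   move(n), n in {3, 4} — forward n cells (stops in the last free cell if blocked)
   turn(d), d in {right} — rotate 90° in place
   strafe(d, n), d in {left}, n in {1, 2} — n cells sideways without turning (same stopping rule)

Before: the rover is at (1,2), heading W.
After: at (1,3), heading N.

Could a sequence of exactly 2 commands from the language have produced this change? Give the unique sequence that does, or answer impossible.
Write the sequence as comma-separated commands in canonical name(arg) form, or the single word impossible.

impossible

all 25 sequences checked — none match.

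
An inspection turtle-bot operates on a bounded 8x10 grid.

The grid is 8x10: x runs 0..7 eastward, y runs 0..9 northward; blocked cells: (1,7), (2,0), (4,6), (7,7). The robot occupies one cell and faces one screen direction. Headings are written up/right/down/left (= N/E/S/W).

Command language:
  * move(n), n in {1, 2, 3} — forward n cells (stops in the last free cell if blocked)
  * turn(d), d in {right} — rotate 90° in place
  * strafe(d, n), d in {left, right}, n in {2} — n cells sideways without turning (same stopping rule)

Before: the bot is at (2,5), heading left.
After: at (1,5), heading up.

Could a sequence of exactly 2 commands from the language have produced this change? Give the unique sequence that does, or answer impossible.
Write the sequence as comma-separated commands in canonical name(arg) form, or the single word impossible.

move(1), turn(right)

key: order matters: swapping move(1) and turn(right) lands elsewhere
initial: at (2,5), heading left
t=1 move(1) ⇒ at (1,5), heading left
t=2 turn(right) ⇒ at (1,5), heading up
uniquely the one of 36 2-step routes that fits.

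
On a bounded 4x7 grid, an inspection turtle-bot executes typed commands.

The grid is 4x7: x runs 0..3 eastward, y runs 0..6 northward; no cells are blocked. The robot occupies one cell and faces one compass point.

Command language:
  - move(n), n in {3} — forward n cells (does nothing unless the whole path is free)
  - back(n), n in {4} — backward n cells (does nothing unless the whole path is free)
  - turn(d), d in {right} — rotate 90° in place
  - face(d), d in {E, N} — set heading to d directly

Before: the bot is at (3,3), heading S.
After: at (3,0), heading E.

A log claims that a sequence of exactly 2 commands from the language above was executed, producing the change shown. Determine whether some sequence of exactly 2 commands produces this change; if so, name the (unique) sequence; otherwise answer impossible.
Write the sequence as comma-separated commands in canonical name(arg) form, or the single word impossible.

move(3), face(E)

key: cell and facing (now E) both changed — the 2 commands mix motion and turning
t0: at (3,3), heading S
t=1 move(3) ⇒ at (3,0), heading S
t=2 face(E) ⇒ at (3,0), heading E
all 25 alternatives checked — unique.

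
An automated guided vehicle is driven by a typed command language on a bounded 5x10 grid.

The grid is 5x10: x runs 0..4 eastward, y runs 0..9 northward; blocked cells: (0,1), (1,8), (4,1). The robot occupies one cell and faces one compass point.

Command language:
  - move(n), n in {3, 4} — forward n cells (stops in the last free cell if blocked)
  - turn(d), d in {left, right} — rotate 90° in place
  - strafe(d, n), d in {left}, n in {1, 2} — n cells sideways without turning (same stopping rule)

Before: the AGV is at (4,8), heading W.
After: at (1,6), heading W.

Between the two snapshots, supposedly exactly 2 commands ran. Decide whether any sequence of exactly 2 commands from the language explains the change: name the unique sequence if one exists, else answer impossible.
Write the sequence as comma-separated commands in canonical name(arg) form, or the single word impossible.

key: still facing W at the end — nothing in the sequence rotates
from: at (4,8), heading W
step 1 (strafe(left, 2)): at (4,6), heading W
step 2 (move(3)): at (1,6), heading W
all 36 alternatives checked — unique.

strafe(left, 2), move(3)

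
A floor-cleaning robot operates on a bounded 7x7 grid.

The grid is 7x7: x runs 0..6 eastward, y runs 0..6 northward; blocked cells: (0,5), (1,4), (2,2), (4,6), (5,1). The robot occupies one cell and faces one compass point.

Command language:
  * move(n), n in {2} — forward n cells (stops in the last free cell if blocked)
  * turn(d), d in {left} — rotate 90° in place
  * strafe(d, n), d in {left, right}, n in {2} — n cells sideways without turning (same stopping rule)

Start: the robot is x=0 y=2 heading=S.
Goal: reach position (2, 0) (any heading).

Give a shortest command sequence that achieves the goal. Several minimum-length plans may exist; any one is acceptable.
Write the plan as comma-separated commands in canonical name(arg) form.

move(2), strafe(left, 2)

from: x=0 y=2 heading=S
t=1 move(2) ⇒ x=0 y=0 heading=S
t=2 strafe(left, 2) ⇒ x=2 y=0 heading=S
no 1-step plan works, so 2 is optimal.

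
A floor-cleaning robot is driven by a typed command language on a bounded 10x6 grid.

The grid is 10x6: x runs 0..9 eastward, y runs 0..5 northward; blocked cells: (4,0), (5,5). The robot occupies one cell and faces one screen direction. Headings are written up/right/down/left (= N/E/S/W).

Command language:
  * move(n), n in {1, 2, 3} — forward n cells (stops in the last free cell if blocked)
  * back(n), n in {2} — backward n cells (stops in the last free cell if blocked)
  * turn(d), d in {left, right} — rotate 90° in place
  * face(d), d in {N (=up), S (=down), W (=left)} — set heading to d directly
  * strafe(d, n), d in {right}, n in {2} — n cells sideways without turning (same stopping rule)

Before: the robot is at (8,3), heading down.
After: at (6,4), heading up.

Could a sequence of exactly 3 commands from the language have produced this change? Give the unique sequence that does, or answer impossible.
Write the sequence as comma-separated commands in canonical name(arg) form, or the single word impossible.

strafe(right, 2), face(N), move(1)

key: order matters: swapping strafe(right, 2) and move(1) lands elsewhere
begin: at (8,3), heading down
step 1 (strafe(right, 2)): at (6,3), heading down
step 2 (face(N)): at (6,3), heading up
step 3 (move(1)): at (6,4), heading up
no other 3-command option fits: unique.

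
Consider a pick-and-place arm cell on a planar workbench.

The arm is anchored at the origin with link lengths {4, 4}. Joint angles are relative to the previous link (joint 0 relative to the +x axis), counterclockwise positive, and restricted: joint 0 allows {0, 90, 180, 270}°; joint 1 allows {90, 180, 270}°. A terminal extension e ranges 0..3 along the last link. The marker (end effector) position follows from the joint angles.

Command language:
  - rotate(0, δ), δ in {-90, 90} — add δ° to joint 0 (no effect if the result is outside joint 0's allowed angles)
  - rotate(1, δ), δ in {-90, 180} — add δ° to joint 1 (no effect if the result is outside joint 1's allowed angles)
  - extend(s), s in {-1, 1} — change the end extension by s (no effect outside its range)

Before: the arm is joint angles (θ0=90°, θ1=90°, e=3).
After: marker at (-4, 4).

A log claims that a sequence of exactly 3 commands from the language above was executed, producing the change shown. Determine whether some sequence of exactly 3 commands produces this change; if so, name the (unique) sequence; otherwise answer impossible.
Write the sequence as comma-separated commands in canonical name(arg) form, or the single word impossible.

extend(-1), extend(-1), extend(-1)

from: joint angles (θ0=90°, θ1=90°, e=3)
step 1 (extend(-1)): joint angles (θ0=90°, θ1=90°, e=2)
step 2 (extend(-1)): joint angles (θ0=90°, θ1=90°, e=1)
step 3 (extend(-1)): joint angles (θ0=90°, θ1=90°, e=0)
uniquely the one of 216 3-step routes that fits.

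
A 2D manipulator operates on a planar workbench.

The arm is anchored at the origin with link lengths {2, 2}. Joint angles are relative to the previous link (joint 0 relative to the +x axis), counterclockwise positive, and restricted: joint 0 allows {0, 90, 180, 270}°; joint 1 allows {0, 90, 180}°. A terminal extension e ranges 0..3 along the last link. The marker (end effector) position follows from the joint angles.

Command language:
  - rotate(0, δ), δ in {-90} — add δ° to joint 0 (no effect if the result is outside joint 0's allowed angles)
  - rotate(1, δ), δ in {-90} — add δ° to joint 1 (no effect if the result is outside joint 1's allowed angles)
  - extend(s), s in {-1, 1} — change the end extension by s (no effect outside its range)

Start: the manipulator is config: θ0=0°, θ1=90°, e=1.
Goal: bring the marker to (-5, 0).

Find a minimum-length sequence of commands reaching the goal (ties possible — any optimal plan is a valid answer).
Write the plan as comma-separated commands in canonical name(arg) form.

begin: config: θ0=0°, θ1=90°, e=1
[1] after rotate(1, -90): config: θ0=0°, θ1=0°, e=1
[2] after rotate(0, -90): config: θ0=270°, θ1=0°, e=1
[3] after rotate(0, -90): config: θ0=180°, θ1=0°, e=1
shorter routes all fall short; 3 is best.

rotate(1, -90), rotate(0, -90), rotate(0, -90)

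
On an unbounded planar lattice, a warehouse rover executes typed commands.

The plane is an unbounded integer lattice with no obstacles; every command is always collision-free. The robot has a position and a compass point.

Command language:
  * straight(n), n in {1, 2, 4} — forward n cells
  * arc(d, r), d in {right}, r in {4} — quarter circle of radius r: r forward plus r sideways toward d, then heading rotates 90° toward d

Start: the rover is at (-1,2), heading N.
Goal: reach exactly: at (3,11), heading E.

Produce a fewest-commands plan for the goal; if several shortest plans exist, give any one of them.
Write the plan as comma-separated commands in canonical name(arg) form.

straight(4), straight(1), arc(right, 4)

initial: at (-1,2), heading N
step 1 (straight(4)): at (-1,6), heading N
step 2 (straight(1)): at (-1,7), heading N
step 3 (arc(right, 4)): at (3,11), heading E
nothing shorter than 3 reaches the goal.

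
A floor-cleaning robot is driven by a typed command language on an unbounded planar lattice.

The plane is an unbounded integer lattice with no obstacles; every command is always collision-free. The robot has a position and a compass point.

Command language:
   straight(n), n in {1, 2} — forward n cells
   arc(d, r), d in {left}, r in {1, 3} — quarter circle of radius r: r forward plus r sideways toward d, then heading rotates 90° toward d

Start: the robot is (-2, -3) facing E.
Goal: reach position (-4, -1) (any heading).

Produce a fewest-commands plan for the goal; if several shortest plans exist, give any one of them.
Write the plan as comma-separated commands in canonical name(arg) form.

arc(left, 1), arc(left, 1), straight(2)

begin: (-2, -3) facing E
t=1 arc(left, 1) ⇒ (-1, -2) facing N
t=2 arc(left, 1) ⇒ (-2, -1) facing W
t=3 straight(2) ⇒ (-4, -1) facing W
minimal: 3 command(s), checked below 3.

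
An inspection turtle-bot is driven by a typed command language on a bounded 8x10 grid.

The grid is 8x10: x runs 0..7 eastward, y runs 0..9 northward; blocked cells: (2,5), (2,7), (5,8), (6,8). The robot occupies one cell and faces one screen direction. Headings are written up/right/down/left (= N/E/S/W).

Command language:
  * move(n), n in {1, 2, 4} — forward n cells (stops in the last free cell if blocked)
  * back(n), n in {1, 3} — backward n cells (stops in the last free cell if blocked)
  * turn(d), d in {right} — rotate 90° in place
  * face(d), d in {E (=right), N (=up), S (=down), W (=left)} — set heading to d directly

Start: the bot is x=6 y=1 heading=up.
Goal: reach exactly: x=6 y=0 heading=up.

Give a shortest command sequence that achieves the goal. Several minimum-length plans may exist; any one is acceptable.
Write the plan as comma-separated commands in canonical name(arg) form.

begin: x=6 y=1 heading=up
t=1 back(3) ⇒ x=6 y=0 heading=up
minimal: 1 command(s), checked below 1.

back(3)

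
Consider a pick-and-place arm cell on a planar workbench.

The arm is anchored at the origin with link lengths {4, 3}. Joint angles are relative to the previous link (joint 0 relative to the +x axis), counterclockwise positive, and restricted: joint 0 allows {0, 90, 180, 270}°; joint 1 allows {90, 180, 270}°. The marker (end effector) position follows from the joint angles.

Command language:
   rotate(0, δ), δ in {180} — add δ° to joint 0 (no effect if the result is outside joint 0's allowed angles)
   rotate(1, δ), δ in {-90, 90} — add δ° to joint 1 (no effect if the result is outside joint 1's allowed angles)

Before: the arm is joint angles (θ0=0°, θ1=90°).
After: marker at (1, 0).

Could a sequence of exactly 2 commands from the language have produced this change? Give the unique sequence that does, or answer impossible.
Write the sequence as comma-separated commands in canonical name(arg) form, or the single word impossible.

key: order matters: swapping rotate(1, -90) and rotate(1, 90) lands elsewhere
from: joint angles (θ0=0°, θ1=90°)
step 1 (rotate(1, -90)): joint angles (θ0=0°, θ1=90°)
step 2 (rotate(1, 90)): joint angles (θ0=0°, θ1=180°)
no rival 2-sequence matches.

rotate(1, -90), rotate(1, 90)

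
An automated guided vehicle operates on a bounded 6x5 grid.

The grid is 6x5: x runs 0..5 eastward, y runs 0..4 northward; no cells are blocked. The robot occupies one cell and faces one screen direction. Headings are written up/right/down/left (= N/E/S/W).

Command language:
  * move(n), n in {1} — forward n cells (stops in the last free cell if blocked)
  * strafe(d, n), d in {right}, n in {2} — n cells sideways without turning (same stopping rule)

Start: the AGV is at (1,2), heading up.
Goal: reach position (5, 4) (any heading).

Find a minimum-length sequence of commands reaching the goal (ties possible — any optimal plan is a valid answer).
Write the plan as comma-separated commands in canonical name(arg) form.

move(1), move(1), strafe(right, 2), strafe(right, 2)

begin: at (1,2), heading up
[1] after move(1): at (1,3), heading up
[2] after move(1): at (1,4), heading up
[3] after strafe(right, 2): at (3,4), heading up
[4] after strafe(right, 2): at (5,4), heading up
no 3-step plan works, so 4 is optimal.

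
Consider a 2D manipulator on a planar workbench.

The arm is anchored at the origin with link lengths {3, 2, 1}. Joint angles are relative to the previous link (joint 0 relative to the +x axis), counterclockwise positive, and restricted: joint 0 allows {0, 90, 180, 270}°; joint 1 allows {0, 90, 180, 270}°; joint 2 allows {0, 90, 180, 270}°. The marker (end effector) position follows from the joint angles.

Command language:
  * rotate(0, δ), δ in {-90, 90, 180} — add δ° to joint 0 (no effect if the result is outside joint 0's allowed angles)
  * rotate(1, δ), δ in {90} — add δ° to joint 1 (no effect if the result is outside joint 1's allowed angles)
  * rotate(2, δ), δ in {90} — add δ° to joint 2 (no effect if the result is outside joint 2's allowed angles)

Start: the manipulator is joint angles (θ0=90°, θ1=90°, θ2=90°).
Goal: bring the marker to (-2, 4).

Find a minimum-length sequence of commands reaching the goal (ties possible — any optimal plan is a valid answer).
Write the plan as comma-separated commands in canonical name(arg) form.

rotate(2, 90), rotate(2, 90)

from: joint angles (θ0=90°, θ1=90°, θ2=90°)
t=1 rotate(2, 90) ⇒ joint angles (θ0=90°, θ1=90°, θ2=180°)
t=2 rotate(2, 90) ⇒ joint angles (θ0=90°, θ1=90°, θ2=270°)
no 1-step plan works, so 2 is optimal.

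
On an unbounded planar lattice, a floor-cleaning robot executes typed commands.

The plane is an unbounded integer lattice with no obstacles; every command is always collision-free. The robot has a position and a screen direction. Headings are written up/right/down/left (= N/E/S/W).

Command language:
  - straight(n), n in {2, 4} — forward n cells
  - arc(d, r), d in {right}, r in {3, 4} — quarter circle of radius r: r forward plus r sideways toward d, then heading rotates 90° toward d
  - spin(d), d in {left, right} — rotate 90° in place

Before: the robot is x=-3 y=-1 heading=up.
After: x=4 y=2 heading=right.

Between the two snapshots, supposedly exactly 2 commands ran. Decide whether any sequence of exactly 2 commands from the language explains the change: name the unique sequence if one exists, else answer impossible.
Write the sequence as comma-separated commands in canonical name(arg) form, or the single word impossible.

key: cell and facing (now E) both changed — the 2 commands mix motion and turning
begin: x=-3 y=-1 heading=up
1. arc(right, 3) → x=0 y=2 heading=right
2. straight(4) → x=4 y=2 heading=right
no other 2-command option fits: unique.

arc(right, 3), straight(4)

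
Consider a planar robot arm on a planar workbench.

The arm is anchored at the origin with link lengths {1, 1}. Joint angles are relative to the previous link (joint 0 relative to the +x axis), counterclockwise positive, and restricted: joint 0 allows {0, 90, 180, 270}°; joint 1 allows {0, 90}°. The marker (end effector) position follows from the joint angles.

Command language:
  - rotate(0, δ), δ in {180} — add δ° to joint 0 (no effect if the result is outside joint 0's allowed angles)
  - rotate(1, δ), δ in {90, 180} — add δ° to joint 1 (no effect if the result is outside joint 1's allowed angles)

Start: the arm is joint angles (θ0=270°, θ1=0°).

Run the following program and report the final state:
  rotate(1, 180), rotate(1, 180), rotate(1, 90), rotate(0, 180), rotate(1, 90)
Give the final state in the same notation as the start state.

joint angles (θ0=90°, θ1=90°)

initial: joint angles (θ0=270°, θ1=0°)
t=1 rotate(1, 180) ⇒ joint angles (θ0=270°, θ1=0°)
t=2 rotate(1, 180) ⇒ joint angles (θ0=270°, θ1=0°)
t=3 rotate(1, 90) ⇒ joint angles (θ0=270°, θ1=90°)
t=4 rotate(0, 180) ⇒ joint angles (θ0=90°, θ1=90°)
t=5 rotate(1, 90) ⇒ joint angles (θ0=90°, θ1=90°)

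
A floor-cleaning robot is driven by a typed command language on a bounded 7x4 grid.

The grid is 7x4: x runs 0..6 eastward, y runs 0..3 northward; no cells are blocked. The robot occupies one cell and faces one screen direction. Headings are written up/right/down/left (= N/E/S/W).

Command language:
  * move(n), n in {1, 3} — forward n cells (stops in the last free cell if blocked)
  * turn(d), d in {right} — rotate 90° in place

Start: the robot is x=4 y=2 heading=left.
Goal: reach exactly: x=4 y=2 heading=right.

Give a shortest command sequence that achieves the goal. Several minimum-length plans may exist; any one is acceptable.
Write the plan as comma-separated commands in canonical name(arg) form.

begin: x=4 y=2 heading=left
[1] after turn(right): x=4 y=2 heading=up
[2] after turn(right): x=4 y=2 heading=right
nothing shorter than 2 reaches the goal.

turn(right), turn(right)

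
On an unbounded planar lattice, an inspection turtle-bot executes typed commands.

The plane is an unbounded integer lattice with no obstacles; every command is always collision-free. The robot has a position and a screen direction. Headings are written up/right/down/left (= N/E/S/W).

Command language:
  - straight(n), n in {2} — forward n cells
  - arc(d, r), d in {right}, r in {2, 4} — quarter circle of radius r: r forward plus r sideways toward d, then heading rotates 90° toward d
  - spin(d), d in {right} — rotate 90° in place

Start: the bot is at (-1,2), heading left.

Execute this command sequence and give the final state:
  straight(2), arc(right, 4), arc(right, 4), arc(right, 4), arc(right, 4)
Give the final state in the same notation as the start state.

t0: at (-1,2), heading left
[1] after straight(2): at (-3,2), heading left
[2] after arc(right, 4): at (-7,6), heading up
[3] after arc(right, 4): at (-3,10), heading right
[4] after arc(right, 4): at (1,6), heading down
[5] after arc(right, 4): at (-3,2), heading left

at (-3,2), heading left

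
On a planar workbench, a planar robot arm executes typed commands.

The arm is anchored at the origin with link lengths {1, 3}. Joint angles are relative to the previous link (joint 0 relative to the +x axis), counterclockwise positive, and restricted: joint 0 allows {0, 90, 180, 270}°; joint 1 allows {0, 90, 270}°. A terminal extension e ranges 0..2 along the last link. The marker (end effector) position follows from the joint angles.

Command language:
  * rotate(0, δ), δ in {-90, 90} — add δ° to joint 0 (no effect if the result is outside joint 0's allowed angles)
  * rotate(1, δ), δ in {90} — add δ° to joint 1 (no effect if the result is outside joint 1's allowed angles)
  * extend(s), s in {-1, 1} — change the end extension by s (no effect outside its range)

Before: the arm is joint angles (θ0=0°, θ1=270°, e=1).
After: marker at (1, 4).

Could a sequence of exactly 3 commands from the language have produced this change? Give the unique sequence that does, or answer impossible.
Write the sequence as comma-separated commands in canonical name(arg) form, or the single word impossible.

rotate(1, 90), rotate(1, 90), rotate(1, 90)

from: joint angles (θ0=0°, θ1=270°, e=1)
1. rotate(1, 90) → joint angles (θ0=0°, θ1=0°, e=1)
2. rotate(1, 90) → joint angles (θ0=0°, θ1=90°, e=1)
3. rotate(1, 90) → joint angles (θ0=0°, θ1=90°, e=1)
uniquely the one of 125 3-step routes that fits.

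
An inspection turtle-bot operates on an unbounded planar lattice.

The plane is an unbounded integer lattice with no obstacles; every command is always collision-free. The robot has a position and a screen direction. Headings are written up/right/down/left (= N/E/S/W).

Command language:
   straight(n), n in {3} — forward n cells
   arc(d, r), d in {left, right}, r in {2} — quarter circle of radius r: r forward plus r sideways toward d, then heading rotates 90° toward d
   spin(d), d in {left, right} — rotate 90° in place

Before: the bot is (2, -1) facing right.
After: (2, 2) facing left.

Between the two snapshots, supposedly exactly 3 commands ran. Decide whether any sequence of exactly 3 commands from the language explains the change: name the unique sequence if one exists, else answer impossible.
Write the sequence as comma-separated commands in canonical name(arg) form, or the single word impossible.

key: position moved to (2,2) AND the heading swung to W — translation plus rotation needed
initial: (2, -1) facing right
[1] after spin(left): (2, -1) facing up
[2] after straight(3): (2, 2) facing up
[3] after spin(left): (2, 2) facing left
no other 3-command option fits: unique.

spin(left), straight(3), spin(left)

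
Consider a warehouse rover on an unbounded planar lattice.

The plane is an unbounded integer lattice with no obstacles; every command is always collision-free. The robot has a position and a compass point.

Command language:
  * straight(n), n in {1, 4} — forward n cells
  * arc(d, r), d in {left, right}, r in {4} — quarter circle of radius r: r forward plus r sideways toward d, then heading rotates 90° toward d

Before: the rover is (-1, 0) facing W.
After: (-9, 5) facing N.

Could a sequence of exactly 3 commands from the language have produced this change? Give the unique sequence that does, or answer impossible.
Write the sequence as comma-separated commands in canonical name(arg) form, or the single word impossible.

straight(4), arc(right, 4), straight(1)

key: running straight(1) before straight(4) would end elsewhere — order is forced
begin: (-1, 0) facing W
step 1 (straight(4)): (-5, 0) facing W
step 2 (arc(right, 4)): (-9, 4) facing N
step 3 (straight(1)): (-9, 5) facing N
all 64 alternatives checked — unique.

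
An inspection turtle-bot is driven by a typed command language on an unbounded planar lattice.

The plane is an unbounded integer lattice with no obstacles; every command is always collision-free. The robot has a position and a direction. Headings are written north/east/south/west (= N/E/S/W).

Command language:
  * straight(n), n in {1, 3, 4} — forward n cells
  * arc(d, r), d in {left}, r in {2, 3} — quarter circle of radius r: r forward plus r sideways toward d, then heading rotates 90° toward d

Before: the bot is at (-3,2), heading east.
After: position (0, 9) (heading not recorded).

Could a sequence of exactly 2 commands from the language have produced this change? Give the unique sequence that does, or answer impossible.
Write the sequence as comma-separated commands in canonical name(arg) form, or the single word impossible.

key: running straight(4) before arc(left, 3) would end elsewhere — order is forced
from: at (-3,2), heading east
t=1 arc(left, 3) ⇒ at (0,5), heading north
t=2 straight(4) ⇒ at (0,9), heading north
no other 2-command option fits: unique.

arc(left, 3), straight(4)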